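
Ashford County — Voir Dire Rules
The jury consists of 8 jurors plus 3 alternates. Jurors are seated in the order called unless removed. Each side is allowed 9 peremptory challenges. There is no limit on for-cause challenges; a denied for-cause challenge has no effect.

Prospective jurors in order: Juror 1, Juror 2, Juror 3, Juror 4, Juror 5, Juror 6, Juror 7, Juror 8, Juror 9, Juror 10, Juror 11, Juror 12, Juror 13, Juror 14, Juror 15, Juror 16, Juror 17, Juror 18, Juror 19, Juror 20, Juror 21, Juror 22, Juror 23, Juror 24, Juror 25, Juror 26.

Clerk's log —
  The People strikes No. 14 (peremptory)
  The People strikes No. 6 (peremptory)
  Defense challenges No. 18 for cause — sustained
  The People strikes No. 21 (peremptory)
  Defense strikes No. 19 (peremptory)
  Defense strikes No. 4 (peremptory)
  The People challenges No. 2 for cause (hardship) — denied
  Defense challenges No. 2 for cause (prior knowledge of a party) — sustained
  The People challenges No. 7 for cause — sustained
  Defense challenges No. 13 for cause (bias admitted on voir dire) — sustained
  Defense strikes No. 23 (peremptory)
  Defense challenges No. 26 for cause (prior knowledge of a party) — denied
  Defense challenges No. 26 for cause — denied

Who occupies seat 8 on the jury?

12

Removed: #2, #4, #6, #7, #13, #14, #18, #19, #21, #23. (#26 stays — for-cause denied.)
Seating in order: seats 1–8 → #1, #3, #5, #8, #9, #10, #11, #12; alternates → #15, #16, #17.
So seat 8 is #12.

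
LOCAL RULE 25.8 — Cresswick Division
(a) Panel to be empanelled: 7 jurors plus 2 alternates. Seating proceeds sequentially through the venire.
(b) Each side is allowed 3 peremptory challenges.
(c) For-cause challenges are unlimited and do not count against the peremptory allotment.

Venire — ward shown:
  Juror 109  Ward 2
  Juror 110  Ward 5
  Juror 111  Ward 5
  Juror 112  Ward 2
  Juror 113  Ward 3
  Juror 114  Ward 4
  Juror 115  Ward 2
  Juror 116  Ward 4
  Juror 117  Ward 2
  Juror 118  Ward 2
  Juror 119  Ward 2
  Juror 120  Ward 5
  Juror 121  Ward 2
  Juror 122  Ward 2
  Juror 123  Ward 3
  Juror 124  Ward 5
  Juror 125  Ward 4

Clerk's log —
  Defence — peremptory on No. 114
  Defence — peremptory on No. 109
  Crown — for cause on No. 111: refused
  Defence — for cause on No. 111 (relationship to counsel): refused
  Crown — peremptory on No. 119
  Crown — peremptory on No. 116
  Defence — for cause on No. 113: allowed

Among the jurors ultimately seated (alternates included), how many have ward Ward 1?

Removed: #109, #113, #114, #116, #119.
Seated (9 incl. alternates): #110, #111, #112, #115, #117, #118, #120, #121, #122.
None of those are in Ward 1 → 0.

0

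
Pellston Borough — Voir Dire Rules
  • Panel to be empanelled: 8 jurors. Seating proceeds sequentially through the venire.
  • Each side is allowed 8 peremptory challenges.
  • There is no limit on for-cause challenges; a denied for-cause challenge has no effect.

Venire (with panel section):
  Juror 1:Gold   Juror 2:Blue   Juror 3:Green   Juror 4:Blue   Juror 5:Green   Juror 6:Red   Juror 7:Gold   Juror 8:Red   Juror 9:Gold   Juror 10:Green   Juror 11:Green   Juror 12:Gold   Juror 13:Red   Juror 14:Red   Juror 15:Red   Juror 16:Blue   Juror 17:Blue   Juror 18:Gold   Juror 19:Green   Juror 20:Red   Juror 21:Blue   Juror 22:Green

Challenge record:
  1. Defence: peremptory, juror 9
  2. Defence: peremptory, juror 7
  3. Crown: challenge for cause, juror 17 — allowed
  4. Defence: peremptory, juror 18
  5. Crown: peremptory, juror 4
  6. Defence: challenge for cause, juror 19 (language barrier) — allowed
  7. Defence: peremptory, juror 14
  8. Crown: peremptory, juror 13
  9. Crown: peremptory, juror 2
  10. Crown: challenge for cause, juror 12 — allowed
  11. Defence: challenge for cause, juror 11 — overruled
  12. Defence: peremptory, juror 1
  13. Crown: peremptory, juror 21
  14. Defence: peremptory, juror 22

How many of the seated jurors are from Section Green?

4

Removed: #1, #2, #4, #7, #9, #12, #13, #14, #17, #18, #19, #21, #22.
Seated jurors 1–8: #3, #5, #6, #8, #10, #11, #15, #16.
Of those, in Section Green: #3, #5, #10, #11 → 4.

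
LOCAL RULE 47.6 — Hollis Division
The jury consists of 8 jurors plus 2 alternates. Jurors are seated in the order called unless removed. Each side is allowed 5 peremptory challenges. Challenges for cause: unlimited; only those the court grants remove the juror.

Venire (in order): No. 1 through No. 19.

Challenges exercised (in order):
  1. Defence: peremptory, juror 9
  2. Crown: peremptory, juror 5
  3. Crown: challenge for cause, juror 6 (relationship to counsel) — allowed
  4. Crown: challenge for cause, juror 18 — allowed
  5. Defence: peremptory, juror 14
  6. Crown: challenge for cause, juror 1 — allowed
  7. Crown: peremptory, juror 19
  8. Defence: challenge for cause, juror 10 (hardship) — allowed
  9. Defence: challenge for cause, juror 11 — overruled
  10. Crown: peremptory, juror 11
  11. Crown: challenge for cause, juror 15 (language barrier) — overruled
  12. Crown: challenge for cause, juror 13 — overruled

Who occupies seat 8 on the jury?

15

Removed: #1, #5, #6, #9, #10, #11, #14, #18, #19. (#13, #15 stay — for-cause denied.)
Seating in order: seats 1–8 → #2, #3, #4, #7, #8, #12, #13, #15; alternates → #16, #17.
So seat 8 is #15.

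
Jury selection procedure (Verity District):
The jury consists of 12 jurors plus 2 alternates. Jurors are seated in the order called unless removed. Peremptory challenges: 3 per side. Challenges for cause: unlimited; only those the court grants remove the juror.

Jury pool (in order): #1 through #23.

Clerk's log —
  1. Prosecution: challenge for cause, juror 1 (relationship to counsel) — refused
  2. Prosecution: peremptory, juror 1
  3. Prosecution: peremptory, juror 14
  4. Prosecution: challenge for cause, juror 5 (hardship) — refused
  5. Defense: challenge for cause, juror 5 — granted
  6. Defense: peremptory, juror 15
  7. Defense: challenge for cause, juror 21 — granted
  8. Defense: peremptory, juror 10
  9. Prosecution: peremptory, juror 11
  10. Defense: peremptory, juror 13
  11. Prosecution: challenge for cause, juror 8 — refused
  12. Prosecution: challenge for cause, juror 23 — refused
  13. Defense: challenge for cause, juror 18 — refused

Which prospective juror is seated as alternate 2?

22

Removed: #1, #5, #10, #11, #13, #14, #15, #21. (#8, #18, #23 stay — for-cause denied.)
Seating in order: seats 1–12 → #2, #3, #4, #6, #7, #8, #9, #12, #16, #17, #18, #19; alternates → #20, #22.
So alternate 2 is #22.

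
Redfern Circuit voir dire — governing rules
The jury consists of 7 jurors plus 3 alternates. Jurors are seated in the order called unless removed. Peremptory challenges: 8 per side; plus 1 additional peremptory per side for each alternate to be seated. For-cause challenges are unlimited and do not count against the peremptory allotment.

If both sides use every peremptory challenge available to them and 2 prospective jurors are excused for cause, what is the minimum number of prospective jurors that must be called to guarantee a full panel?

Seats to fill: 7 + 3 alternates = 10.
Peremptories: 8 + 1×3 = 11 per side × 2 sides = 22.
For-cause removals: 2.
Minimum venire: 10 + 22 + 2 = 34.

34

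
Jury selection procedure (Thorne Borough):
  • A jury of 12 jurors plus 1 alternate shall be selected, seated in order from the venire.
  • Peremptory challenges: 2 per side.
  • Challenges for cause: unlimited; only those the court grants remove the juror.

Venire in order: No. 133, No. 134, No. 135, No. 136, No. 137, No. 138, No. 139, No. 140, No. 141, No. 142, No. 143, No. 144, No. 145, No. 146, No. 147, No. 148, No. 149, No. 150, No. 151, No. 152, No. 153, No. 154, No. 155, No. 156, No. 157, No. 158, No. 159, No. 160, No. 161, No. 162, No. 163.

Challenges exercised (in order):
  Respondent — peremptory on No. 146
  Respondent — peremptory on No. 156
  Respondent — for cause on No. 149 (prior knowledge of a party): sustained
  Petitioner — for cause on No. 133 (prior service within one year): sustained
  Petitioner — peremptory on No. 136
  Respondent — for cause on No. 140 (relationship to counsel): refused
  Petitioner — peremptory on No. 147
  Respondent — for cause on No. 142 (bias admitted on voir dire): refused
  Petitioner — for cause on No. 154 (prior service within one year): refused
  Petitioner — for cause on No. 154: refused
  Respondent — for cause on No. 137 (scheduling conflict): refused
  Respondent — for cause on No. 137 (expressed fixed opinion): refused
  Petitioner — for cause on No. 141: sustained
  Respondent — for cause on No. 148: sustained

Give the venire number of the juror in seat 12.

Removed: #133, #136, #141, #146, #147, #148, #149, #156. (#137, #140, #142, #154 stay — for-cause denied.)
Seating in order: seats 1–12 → #134, #135, #137, #138, #139, #140, #142, #143, #144, #145, #150, #151; alternates → #152.
So seat 12 is #151.

151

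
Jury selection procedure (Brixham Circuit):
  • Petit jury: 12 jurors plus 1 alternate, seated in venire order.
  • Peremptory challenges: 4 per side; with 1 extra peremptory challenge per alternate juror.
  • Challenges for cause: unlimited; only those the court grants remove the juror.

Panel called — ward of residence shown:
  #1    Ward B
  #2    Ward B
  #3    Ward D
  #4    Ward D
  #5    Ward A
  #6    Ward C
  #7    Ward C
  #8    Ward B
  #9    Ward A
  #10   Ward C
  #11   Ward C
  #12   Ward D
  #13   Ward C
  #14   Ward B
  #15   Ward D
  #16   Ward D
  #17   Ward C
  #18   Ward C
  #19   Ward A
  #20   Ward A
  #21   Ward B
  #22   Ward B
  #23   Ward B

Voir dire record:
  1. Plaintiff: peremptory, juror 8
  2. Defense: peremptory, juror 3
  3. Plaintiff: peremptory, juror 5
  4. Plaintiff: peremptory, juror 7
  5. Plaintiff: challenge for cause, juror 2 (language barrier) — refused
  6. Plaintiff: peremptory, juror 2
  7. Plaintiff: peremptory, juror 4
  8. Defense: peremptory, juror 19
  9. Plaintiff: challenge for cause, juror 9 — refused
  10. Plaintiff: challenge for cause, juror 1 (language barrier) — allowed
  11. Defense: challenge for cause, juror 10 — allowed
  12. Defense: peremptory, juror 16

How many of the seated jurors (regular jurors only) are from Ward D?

2

Removed: #1, #2, #3, #4, #5, #7, #8, #10, #16, #19.
Seated jurors 1–12: #6, #9, #11, #12, #13, #14, #15, #17, #18, #20, #21, #22 (alternates #23 not counted).
Of those, in Ward D: #12, #15 → 2.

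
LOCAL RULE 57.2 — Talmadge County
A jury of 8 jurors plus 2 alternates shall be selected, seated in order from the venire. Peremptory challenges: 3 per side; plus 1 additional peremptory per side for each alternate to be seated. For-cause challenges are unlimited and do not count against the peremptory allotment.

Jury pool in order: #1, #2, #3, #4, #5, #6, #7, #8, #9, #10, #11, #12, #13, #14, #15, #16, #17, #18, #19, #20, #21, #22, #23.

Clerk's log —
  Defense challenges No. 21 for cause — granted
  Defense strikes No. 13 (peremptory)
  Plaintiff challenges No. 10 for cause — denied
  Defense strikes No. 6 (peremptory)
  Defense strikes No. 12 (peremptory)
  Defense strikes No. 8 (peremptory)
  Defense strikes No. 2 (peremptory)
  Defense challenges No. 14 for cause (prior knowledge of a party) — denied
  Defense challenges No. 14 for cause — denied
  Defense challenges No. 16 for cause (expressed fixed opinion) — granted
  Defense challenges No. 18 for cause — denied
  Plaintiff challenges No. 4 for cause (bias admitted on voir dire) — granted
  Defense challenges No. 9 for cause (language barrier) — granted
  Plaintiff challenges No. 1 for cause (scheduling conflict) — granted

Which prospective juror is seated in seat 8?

17

Removed: #1, #2, #4, #6, #8, #9, #12, #13, #16, #21. (#10, #14, #18 stay — for-cause denied.)
Filling seats in venire order through position 8: #3, #5, #7, #10, #11, #14, #15, #17.
So seat 8 is #17.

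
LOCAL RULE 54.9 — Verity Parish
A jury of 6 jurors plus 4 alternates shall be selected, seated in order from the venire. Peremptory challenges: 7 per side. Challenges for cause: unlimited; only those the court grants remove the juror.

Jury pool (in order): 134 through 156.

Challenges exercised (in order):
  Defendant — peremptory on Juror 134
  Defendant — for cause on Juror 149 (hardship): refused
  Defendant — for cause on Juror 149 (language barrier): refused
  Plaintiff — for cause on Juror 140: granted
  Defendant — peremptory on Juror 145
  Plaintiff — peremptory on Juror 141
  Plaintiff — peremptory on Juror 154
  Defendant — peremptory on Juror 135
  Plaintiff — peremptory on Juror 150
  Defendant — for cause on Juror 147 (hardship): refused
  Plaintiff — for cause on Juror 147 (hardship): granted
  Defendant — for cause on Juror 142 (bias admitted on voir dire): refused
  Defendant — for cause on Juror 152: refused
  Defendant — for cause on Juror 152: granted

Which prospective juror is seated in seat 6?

Removed: #134, #135, #140, #141, #145, #147, #150, #152, #154. (#142, #149 stay — for-cause denied.)
Seating in order: seats 1–6 → #136, #137, #138, #139, #142, #143; alternates → #144, #146, #148, #149.
So seat 6 is #143.

143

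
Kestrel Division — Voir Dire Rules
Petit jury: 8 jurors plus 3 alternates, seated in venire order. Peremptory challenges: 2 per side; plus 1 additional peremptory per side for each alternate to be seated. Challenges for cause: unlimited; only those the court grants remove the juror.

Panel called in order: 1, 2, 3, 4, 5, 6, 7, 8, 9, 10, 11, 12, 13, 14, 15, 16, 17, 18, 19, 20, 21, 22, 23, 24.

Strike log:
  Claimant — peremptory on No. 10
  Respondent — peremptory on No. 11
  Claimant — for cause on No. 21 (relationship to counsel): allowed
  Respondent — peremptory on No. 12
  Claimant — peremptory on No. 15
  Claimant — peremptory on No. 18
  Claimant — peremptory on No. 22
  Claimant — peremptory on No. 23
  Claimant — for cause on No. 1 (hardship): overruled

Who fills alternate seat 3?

14

Removed: #10, #11, #12, #15, #18, #21, #22, #23. (#1 stays — for-cause denied.)
Filling seats in venire order through position 11: #1, #2, #3, #4, #5, #6, #7, #8, #9, #13, #14.
So alternate 3 is #14.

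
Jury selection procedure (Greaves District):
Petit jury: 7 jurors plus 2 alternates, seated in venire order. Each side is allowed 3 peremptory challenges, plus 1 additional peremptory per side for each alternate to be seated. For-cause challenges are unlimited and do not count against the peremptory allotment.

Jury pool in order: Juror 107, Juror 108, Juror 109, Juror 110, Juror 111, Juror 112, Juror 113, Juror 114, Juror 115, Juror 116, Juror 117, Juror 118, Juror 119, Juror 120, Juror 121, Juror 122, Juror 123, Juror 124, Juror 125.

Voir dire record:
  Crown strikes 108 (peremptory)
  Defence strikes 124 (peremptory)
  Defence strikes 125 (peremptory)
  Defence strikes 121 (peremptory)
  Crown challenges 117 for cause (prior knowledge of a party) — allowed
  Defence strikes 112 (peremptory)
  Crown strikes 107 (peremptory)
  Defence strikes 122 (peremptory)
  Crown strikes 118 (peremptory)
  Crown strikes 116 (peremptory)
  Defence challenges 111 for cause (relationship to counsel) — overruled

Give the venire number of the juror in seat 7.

119

Removed: #107, #108, #112, #116, #117, #118, #121, #122, #124, #125. (#111 stays — for-cause denied.)
Seating in order: seats 1–7 → #109, #110, #111, #113, #114, #115, #119; alternates → #120, #123.
So seat 7 is #119.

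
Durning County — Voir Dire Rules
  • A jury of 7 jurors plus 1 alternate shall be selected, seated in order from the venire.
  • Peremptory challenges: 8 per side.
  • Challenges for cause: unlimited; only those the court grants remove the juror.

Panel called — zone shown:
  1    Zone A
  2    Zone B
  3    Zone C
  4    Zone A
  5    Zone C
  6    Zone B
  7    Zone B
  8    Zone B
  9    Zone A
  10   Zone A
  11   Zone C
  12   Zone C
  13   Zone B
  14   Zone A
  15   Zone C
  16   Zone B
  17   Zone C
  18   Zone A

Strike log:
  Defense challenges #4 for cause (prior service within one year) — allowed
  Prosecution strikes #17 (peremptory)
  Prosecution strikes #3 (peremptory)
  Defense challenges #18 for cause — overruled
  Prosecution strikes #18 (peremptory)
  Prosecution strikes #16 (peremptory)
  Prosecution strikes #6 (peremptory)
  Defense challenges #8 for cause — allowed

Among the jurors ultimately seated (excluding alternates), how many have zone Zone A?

3

Removed: #3, #4, #6, #8, #16, #17, #18.
Seated jurors 1–7: #1, #2, #5, #7, #9, #10, #11 (alternates #12 not counted).
Of those, in Zone A: #1, #9, #10 → 3.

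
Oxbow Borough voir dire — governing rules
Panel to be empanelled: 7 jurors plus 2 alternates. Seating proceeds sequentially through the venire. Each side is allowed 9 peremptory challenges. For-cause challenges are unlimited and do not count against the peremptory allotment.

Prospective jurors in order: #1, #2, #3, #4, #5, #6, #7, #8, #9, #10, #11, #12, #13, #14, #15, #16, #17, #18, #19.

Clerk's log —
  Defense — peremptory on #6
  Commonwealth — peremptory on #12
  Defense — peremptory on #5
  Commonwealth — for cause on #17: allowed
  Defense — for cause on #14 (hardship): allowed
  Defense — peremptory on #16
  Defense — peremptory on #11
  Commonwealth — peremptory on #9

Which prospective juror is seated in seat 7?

Removed: #5, #6, #9, #11, #12, #14, #16, #17.
Seating in order: seats 1–7 → #1, #2, #3, #4, #7, #8, #10; alternates → #13, #15.
So seat 7 is #10.

10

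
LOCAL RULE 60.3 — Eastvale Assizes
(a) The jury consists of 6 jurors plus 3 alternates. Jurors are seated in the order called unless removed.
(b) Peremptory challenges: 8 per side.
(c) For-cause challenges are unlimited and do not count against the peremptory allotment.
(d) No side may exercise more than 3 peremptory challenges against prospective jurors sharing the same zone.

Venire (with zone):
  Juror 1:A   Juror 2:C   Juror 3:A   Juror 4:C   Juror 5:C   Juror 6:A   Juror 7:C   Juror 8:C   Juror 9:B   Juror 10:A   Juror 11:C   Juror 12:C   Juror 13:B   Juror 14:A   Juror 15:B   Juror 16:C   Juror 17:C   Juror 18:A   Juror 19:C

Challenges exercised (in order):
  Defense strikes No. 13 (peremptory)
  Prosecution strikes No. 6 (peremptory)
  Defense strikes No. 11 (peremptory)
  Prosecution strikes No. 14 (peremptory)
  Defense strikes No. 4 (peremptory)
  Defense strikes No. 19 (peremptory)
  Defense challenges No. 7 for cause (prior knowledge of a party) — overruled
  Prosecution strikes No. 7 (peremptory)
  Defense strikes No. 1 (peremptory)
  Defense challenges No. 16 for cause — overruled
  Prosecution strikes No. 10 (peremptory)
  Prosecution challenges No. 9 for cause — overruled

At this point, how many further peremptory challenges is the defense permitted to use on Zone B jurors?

Defense peremptories so far: #13, #11, #4, #19, #1 — 5 of 8 used, 3 left overall.
Against Zone B: #13 — 1 used; per-zone cap 3 leaves 2.
Binding limit: min(3, 2) = 2.

2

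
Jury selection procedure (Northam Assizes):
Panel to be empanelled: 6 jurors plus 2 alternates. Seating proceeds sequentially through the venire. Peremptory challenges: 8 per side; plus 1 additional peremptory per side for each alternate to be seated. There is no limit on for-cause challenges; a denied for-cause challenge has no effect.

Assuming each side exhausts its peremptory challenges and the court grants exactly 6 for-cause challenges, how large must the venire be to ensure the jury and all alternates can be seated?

34

Seats to fill: 6 + 2 alternates = 8.
Peremptories: 8 + 1×2 = 10 per side × 2 sides = 20.
For-cause removals: 6.
Minimum venire: 8 + 20 + 6 = 34.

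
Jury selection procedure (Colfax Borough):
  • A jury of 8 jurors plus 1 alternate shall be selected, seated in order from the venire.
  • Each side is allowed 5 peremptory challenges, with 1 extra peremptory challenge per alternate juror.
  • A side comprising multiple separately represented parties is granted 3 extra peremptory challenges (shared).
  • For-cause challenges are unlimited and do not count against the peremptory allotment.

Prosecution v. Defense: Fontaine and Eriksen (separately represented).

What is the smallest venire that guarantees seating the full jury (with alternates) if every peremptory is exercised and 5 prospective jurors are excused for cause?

29

Seats to fill: 8 + 1 alternates = 9.
Peremptories — Prosecution: 5 + 1×1 = 6; Defense: 5 + 1×1 + 3 = 9; total 15.
For-cause removals: 5.
Minimum venire: 9 + 15 + 5 = 29.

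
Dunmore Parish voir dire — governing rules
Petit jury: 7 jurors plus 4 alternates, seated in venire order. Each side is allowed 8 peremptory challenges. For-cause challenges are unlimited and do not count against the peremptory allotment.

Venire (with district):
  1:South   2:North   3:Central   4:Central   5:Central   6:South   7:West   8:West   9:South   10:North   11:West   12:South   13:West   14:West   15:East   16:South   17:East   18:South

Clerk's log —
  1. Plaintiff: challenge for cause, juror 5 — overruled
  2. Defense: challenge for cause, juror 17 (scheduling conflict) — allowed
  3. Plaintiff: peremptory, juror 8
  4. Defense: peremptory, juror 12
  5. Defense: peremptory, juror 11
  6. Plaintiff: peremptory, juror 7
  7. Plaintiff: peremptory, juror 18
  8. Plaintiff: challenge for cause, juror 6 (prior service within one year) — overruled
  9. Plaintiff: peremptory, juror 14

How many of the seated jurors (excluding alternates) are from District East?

0

Removed: #7, #8, #11, #12, #14, #17, #18.
Seated jurors 1–7: #1, #2, #3, #4, #5, #6, #9 (alternates #10, #13, #15, #16 not counted).
None of those are in District East → 0.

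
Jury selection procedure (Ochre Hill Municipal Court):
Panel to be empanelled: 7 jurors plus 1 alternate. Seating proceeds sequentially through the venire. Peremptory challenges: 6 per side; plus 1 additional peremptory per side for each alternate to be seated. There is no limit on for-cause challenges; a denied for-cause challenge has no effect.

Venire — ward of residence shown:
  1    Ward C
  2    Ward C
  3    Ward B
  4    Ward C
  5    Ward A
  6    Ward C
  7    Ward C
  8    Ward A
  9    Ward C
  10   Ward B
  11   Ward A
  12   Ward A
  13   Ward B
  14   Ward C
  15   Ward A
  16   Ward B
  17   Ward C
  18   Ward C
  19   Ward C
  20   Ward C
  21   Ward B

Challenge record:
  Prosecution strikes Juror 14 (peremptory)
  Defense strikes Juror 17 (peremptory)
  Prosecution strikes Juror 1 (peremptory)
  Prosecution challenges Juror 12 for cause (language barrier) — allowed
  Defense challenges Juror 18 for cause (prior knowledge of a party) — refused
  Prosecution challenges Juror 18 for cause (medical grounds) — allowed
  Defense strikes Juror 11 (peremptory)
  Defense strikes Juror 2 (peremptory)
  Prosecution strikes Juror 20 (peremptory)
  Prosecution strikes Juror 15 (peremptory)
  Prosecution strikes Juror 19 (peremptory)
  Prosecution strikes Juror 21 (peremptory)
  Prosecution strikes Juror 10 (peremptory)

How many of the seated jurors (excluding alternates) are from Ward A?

Removed: #1, #2, #10, #11, #12, #14, #15, #17, #18, #19, #20, #21.
Seated jurors 1–7: #3, #4, #5, #6, #7, #8, #9 (alternates #13 not counted).
Of those, in Ward A: #5, #8 → 2.

2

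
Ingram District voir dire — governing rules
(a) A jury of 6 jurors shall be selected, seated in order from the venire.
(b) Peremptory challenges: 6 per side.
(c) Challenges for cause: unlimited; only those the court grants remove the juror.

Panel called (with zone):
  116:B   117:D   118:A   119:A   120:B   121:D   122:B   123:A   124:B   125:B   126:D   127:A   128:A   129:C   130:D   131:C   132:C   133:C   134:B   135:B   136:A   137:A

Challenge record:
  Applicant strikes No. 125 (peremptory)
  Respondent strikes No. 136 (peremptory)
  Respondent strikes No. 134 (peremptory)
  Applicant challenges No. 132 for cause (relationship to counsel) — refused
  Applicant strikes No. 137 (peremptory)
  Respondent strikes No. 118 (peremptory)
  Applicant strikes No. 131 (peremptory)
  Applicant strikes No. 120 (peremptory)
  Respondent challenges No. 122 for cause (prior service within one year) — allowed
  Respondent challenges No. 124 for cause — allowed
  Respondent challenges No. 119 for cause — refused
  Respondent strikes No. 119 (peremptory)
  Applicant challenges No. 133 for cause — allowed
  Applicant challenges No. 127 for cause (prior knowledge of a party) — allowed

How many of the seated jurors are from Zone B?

Removed: #118, #119, #120, #122, #124, #125, #127, #131, #133, #134, #136, #137.
Seated jurors 1–6: #116, #117, #121, #123, #126, #128.
Of those, in Zone B: #116 → 1.

1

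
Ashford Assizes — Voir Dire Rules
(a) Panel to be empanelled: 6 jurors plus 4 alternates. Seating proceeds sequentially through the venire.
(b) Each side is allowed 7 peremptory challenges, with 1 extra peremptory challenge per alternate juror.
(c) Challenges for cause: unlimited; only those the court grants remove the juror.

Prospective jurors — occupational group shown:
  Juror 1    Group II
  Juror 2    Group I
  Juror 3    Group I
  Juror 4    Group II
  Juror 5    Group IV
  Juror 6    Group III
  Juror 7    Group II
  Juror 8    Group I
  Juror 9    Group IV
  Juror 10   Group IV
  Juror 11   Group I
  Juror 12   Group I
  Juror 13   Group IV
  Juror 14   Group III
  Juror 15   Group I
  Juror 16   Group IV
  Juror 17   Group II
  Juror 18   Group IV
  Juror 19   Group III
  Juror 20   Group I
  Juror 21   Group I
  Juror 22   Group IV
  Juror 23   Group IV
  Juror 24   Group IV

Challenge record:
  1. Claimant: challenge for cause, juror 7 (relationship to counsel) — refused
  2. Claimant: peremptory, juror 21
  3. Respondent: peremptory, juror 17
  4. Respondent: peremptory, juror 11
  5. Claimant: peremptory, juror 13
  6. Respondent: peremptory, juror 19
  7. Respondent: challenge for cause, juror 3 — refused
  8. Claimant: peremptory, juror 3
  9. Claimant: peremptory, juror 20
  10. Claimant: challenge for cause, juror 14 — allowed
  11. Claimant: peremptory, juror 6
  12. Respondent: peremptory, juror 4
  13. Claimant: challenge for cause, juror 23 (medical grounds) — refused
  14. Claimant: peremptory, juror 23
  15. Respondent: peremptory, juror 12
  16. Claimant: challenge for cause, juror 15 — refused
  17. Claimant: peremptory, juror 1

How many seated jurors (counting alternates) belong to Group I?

3

Removed: #1, #3, #4, #6, #11, #12, #13, #14, #17, #19, #20, #21, #23.
Seated (10 incl. alternates): #2, #5, #7, #8, #9, #10, #15, #16, #18, #22.
Of those, in Group I: #2, #8, #15 → 3.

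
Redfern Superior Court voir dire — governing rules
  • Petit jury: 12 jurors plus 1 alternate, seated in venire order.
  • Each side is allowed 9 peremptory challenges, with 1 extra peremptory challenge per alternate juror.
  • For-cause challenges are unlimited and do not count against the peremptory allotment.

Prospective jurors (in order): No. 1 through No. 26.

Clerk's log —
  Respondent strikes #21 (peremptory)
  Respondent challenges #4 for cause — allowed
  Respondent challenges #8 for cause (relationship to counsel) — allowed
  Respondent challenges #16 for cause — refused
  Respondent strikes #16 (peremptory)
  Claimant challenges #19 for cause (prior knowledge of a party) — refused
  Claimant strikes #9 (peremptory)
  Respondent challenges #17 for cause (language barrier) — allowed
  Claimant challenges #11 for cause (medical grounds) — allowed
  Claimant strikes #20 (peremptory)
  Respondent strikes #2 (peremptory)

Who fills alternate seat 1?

Removed: #2, #4, #8, #9, #11, #16, #17, #20, #21. (#19 stays — for-cause denied.)
Seating in order: seats 1–12 → #1, #3, #5, #6, #7, #10, #12, #13, #14, #15, #18, #19; alternates → #22.
So alternate 1 is #22.

22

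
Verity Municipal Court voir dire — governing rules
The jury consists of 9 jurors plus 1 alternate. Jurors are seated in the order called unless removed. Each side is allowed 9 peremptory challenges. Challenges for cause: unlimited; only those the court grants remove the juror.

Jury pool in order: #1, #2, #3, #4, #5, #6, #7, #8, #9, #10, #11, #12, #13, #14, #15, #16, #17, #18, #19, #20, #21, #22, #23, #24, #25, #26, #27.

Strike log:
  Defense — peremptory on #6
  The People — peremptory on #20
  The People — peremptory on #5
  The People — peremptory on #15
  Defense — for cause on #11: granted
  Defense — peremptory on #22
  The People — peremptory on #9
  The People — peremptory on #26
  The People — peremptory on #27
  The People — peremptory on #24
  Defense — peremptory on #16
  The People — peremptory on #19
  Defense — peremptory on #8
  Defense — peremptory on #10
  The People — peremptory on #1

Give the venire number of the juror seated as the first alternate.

21

Removed: #1, #5, #6, #8, #9, #10, #11, #15, #16, #19, #20, #22, #24, #26, #27.
Seating in order: seats 1–9 → #2, #3, #4, #7, #12, #13, #14, #17, #18; alternates → #21.
So alternate 1 is #21.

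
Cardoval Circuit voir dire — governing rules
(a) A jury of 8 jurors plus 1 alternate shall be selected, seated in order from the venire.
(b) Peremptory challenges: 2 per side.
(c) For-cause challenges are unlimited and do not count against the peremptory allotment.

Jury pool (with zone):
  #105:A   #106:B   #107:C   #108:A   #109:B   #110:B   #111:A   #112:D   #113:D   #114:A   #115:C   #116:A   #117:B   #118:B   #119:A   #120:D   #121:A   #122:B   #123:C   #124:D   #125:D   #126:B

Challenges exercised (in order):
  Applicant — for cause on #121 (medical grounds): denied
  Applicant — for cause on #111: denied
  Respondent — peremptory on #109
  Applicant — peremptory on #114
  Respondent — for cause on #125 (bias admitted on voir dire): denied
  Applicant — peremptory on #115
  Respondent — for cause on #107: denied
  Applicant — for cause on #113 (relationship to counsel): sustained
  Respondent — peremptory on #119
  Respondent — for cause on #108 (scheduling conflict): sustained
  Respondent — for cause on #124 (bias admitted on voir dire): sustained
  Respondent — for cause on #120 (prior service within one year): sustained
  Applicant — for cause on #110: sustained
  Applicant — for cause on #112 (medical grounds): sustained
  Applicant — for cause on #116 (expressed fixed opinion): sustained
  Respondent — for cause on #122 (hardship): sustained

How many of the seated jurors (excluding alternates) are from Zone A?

Removed: #108, #109, #110, #112, #113, #114, #115, #116, #119, #120, #122, #124.
Seated jurors 1–8: #105, #106, #107, #111, #117, #118, #121, #123 (alternates #125 not counted).
Of those, in Zone A: #105, #111, #121 → 3.

3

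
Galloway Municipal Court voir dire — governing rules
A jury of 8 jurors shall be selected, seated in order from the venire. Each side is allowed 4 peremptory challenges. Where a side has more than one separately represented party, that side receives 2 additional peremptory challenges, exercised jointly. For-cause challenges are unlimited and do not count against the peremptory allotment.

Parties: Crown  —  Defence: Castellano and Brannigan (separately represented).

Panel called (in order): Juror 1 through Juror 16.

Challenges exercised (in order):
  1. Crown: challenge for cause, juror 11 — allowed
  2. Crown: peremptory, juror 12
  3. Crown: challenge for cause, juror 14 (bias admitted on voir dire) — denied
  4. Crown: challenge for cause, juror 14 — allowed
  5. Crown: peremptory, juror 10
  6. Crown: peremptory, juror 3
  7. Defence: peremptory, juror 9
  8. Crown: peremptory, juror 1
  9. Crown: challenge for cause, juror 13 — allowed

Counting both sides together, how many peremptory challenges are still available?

Crown allotment: 4. Defence allotment: 4 base + 2 multi-party = 6.
Crown peremptories used: #12, #10, #3, #1 — 4 (for-cause on #11, #14, #14, #13 don't count).
Defence peremptories used: #9 — 1.
Remaining: (4 − 4) + (6 − 1) = 5.

5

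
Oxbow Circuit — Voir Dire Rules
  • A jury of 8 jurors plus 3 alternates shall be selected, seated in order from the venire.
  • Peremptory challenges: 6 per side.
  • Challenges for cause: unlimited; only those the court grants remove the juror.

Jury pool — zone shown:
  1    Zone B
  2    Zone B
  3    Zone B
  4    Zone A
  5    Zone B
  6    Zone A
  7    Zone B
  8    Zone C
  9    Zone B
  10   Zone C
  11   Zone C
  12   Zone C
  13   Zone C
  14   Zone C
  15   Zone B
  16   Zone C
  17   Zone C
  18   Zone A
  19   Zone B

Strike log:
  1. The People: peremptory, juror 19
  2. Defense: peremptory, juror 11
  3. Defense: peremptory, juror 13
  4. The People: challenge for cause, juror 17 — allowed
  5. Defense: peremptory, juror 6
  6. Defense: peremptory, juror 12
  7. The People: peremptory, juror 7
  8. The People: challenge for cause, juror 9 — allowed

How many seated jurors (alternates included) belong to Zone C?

Removed: #6, #7, #9, #11, #12, #13, #17, #19.
Seated (11 incl. alternates): #1, #2, #3, #4, #5, #8, #10, #14, #15, #16, #18.
Of those, in Zone C: #8, #10, #14, #16 → 4.

4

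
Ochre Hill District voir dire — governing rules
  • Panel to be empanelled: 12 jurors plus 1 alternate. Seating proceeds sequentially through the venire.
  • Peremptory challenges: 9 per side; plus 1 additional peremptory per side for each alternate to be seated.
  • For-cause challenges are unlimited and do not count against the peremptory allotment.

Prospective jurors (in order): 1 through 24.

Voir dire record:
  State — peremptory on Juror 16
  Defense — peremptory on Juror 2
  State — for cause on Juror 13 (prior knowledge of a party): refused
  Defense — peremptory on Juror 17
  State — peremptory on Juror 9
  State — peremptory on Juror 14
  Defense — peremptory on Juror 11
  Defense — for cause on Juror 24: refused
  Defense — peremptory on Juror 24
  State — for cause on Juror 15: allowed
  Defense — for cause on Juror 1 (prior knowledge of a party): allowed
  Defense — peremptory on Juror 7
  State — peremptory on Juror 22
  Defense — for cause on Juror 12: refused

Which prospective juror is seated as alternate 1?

Removed: #1, #2, #7, #9, #11, #14, #15, #16, #17, #22, #24. (#12, #13 stay — for-cause denied.)
Seating in order: seats 1–12 → #3, #4, #5, #6, #8, #10, #12, #13, #18, #19, #20, #21; alternates → #23.
So alternate 1 is #23.

23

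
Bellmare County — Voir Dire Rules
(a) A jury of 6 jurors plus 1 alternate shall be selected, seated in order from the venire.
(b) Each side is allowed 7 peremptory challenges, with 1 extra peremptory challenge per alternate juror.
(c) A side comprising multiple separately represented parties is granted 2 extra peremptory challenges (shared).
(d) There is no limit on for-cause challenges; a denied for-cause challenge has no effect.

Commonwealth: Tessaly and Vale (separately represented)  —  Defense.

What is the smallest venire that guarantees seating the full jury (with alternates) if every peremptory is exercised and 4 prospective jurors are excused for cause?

29

Seats to fill: 6 + 1 alternates = 7.
Peremptories — Commonwealth: 7 + 1×1 + 2 = 10; Defense: 7 + 1×1 = 8; total 18.
For-cause removals: 4.
Minimum venire: 7 + 18 + 4 = 29.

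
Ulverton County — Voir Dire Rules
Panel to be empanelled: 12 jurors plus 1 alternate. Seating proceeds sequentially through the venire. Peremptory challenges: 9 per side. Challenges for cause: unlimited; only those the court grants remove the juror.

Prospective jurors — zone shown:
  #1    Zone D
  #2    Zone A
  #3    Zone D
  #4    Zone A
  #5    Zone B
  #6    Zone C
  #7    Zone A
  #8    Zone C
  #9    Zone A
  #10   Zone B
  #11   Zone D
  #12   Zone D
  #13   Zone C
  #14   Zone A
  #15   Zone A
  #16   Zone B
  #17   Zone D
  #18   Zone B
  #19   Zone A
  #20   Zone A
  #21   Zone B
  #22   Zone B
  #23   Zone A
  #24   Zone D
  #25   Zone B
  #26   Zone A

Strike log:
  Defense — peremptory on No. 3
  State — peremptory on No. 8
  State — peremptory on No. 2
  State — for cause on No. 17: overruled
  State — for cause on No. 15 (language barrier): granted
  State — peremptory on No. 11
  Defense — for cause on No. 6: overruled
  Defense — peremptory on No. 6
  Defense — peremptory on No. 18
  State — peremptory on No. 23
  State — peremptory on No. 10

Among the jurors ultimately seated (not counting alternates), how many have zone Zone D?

3

Removed: #2, #3, #6, #8, #10, #11, #15, #18, #23.
Seated jurors 1–12: #1, #4, #5, #7, #9, #12, #13, #14, #16, #17, #19, #20 (alternates #21 not counted).
Of those, in Zone D: #1, #12, #17 → 3.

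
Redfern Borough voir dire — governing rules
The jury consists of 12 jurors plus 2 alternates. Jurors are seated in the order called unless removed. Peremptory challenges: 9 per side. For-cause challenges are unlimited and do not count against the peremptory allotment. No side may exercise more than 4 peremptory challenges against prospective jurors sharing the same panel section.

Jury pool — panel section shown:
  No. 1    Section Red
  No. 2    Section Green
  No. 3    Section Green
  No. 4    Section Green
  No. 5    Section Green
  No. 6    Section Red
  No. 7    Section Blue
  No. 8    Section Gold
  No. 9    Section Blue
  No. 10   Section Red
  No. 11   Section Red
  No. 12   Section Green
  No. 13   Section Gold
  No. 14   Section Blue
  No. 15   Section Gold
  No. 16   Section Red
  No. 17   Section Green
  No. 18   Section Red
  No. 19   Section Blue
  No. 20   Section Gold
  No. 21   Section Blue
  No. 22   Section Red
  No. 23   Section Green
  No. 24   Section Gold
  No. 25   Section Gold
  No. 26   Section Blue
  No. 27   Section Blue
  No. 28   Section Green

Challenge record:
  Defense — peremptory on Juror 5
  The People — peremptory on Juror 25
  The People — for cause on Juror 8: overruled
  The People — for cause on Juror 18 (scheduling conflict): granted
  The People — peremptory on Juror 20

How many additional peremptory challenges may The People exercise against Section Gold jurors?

The People peremptories so far: #25, #20 — 2 of 9 used, 7 left overall.
Against Section Gold: #25, #20 — 2 used; per-section cap 4 leaves 2.
Binding limit: min(7, 2) = 2.

2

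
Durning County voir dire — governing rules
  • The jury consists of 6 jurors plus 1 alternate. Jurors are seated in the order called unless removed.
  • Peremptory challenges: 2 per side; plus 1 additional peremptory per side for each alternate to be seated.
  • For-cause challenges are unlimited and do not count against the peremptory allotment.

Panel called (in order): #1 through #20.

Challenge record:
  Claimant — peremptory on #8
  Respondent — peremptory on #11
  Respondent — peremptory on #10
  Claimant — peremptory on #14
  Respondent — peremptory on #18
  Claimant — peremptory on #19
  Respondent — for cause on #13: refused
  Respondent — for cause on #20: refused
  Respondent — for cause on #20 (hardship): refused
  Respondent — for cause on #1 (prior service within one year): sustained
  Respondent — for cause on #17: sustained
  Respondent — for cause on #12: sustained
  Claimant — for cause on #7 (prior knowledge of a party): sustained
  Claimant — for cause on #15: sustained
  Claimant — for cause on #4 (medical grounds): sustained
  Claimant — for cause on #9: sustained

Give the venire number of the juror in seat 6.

Removed: #1, #4, #7, #8, #9, #10, #11, #12, #14, #15, #17, #18, #19. (#13, #20 stay — for-cause denied.)
Seating in order: seats 1–6 → #2, #3, #5, #6, #13, #16; alternates → #20.
So seat 6 is #16.

16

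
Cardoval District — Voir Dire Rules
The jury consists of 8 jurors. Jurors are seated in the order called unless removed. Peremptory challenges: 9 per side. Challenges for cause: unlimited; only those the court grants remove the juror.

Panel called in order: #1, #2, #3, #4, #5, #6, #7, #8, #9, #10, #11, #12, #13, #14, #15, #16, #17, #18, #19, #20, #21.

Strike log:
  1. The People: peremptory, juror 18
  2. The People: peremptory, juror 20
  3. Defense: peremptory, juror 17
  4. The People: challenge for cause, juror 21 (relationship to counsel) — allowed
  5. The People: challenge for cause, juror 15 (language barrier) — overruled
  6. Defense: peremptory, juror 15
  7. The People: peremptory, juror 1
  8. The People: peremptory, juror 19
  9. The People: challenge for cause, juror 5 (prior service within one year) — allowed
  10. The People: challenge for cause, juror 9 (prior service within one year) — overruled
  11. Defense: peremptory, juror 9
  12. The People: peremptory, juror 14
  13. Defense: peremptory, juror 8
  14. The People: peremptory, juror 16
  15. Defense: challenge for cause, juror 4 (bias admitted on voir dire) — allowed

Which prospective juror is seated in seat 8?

Removed: #1, #4, #5, #8, #9, #14, #15, #16, #17, #18, #19, #20, #21.
Filling seats in venire order through position 8: #2, #3, #6, #7, #10, #11, #12, #13.
So seat 8 is #13.

13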